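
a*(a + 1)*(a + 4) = a^3 + 5*a^2 + 4*a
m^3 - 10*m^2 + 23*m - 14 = (m - 7)*(m - 2)*(m - 1)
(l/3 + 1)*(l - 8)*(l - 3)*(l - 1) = l^4/3 - 3*l^3 - l^2/3 + 27*l - 24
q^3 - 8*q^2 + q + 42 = (q - 7)*(q - 3)*(q + 2)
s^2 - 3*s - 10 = (s - 5)*(s + 2)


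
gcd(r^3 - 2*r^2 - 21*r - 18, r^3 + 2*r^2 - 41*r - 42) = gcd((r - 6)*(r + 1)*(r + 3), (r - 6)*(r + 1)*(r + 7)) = r^2 - 5*r - 6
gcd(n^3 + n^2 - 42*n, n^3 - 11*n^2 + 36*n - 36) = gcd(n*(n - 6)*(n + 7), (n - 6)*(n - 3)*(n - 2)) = n - 6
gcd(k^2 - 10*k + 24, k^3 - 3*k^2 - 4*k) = k - 4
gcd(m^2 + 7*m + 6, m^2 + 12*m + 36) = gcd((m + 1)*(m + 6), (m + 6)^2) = m + 6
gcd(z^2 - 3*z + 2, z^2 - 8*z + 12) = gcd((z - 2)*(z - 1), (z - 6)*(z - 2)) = z - 2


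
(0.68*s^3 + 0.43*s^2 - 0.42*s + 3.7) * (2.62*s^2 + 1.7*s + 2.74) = 1.7816*s^5 + 2.2826*s^4 + 1.4938*s^3 + 10.1582*s^2 + 5.1392*s + 10.138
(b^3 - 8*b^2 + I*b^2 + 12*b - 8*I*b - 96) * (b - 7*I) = b^4 - 8*b^3 - 6*I*b^3 + 19*b^2 + 48*I*b^2 - 152*b - 84*I*b + 672*I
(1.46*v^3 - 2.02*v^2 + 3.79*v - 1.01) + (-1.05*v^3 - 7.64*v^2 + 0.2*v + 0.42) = 0.41*v^3 - 9.66*v^2 + 3.99*v - 0.59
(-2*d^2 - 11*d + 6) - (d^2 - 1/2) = -3*d^2 - 11*d + 13/2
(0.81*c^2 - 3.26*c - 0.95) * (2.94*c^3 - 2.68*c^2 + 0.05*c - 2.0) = 2.3814*c^5 - 11.7552*c^4 + 5.9843*c^3 + 0.763*c^2 + 6.4725*c + 1.9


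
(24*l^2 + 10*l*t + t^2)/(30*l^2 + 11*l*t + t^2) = (4*l + t)/(5*l + t)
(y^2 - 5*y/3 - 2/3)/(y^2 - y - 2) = (y + 1/3)/(y + 1)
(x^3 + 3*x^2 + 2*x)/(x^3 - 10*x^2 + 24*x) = (x^2 + 3*x + 2)/(x^2 - 10*x + 24)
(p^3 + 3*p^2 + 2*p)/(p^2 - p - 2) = p*(p + 2)/(p - 2)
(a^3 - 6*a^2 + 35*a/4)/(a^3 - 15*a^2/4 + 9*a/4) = (4*a^2 - 24*a + 35)/(4*a^2 - 15*a + 9)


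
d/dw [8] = 0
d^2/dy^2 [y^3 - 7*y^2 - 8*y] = 6*y - 14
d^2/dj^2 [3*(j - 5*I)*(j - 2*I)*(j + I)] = 18*j - 36*I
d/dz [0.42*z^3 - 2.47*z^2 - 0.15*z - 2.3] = 1.26*z^2 - 4.94*z - 0.15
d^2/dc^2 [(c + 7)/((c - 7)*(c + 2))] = 2*(c^3 + 21*c^2 - 63*c + 203)/(c^6 - 15*c^5 + 33*c^4 + 295*c^3 - 462*c^2 - 2940*c - 2744)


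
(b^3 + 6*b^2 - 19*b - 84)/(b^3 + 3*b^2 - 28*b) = (b + 3)/b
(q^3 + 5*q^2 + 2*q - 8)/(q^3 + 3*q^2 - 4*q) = (q + 2)/q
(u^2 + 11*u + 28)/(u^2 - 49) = (u + 4)/(u - 7)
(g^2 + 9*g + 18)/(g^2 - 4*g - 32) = (g^2 + 9*g + 18)/(g^2 - 4*g - 32)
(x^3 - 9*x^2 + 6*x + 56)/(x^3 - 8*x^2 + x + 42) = (x - 4)/(x - 3)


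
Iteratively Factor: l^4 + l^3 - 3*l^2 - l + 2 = (l - 1)*(l^3 + 2*l^2 - l - 2) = (l - 1)^2*(l^2 + 3*l + 2) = (l - 1)^2*(l + 2)*(l + 1)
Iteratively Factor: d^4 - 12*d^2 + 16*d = (d - 2)*(d^3 + 2*d^2 - 8*d) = d*(d - 2)*(d^2 + 2*d - 8) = d*(d - 2)*(d + 4)*(d - 2)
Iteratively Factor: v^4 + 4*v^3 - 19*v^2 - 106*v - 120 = (v + 2)*(v^3 + 2*v^2 - 23*v - 60) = (v + 2)*(v + 4)*(v^2 - 2*v - 15) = (v - 5)*(v + 2)*(v + 4)*(v + 3)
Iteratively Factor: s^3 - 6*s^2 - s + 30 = (s - 3)*(s^2 - 3*s - 10) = (s - 3)*(s + 2)*(s - 5)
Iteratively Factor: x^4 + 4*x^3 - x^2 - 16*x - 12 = (x - 2)*(x^3 + 6*x^2 + 11*x + 6) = (x - 2)*(x + 3)*(x^2 + 3*x + 2) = (x - 2)*(x + 2)*(x + 3)*(x + 1)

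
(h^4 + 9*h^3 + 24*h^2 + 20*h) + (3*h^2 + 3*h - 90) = h^4 + 9*h^3 + 27*h^2 + 23*h - 90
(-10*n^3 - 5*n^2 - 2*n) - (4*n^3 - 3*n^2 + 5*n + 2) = -14*n^3 - 2*n^2 - 7*n - 2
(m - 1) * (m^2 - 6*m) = m^3 - 7*m^2 + 6*m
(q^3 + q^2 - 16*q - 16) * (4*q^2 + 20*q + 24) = 4*q^5 + 24*q^4 - 20*q^3 - 360*q^2 - 704*q - 384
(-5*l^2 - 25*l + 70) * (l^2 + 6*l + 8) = -5*l^4 - 55*l^3 - 120*l^2 + 220*l + 560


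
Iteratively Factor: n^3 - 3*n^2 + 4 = (n - 2)*(n^2 - n - 2) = (n - 2)*(n + 1)*(n - 2)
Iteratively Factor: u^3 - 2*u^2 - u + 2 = (u + 1)*(u^2 - 3*u + 2) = (u - 1)*(u + 1)*(u - 2)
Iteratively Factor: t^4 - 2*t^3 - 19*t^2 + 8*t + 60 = (t + 2)*(t^3 - 4*t^2 - 11*t + 30) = (t - 5)*(t + 2)*(t^2 + t - 6) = (t - 5)*(t - 2)*(t + 2)*(t + 3)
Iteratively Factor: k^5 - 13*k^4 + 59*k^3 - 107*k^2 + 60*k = (k - 1)*(k^4 - 12*k^3 + 47*k^2 - 60*k) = (k - 3)*(k - 1)*(k^3 - 9*k^2 + 20*k) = (k - 5)*(k - 3)*(k - 1)*(k^2 - 4*k) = k*(k - 5)*(k - 3)*(k - 1)*(k - 4)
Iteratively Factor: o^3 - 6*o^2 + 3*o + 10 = (o - 5)*(o^2 - o - 2) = (o - 5)*(o + 1)*(o - 2)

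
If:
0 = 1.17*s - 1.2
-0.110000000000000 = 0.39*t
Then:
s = 1.03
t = -0.28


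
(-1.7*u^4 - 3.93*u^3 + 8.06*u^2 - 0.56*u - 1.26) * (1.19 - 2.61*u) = 4.437*u^5 + 8.2343*u^4 - 25.7133*u^3 + 11.053*u^2 + 2.6222*u - 1.4994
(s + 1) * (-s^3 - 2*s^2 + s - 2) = -s^4 - 3*s^3 - s^2 - s - 2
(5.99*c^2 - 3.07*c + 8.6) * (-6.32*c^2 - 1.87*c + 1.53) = -37.8568*c^4 + 8.2011*c^3 - 39.4464*c^2 - 20.7791*c + 13.158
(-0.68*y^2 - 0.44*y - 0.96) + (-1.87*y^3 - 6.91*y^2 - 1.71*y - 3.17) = -1.87*y^3 - 7.59*y^2 - 2.15*y - 4.13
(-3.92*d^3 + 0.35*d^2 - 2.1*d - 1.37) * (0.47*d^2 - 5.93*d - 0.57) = -1.8424*d^5 + 23.4101*d^4 - 0.8281*d^3 + 11.6096*d^2 + 9.3211*d + 0.7809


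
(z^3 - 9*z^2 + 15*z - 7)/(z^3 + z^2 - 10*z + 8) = (z^2 - 8*z + 7)/(z^2 + 2*z - 8)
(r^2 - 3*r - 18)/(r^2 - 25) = (r^2 - 3*r - 18)/(r^2 - 25)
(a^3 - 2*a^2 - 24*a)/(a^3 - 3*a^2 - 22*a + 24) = a/(a - 1)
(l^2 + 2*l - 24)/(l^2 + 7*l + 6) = (l - 4)/(l + 1)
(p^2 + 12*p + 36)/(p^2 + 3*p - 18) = (p + 6)/(p - 3)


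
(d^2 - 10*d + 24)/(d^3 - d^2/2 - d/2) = 2*(-d^2 + 10*d - 24)/(d*(-2*d^2 + d + 1))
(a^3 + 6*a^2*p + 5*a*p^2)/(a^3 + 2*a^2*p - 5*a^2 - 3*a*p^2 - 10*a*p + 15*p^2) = a*(a^2 + 6*a*p + 5*p^2)/(a^3 + 2*a^2*p - 5*a^2 - 3*a*p^2 - 10*a*p + 15*p^2)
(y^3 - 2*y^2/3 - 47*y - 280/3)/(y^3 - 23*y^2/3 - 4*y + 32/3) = (3*y^2 + 22*y + 35)/(3*y^2 + y - 4)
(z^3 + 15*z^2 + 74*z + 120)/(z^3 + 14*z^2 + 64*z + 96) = (z + 5)/(z + 4)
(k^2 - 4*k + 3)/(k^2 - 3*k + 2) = (k - 3)/(k - 2)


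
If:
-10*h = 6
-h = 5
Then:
No Solution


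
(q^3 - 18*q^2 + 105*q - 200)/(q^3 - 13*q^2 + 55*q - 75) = (q - 8)/(q - 3)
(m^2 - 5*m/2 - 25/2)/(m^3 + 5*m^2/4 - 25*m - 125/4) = 2*(2*m + 5)/(4*m^2 + 25*m + 25)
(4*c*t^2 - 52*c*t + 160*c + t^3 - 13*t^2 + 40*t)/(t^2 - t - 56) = (4*c*t - 20*c + t^2 - 5*t)/(t + 7)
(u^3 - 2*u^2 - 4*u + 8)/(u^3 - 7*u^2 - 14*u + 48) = (u^2 - 4)/(u^2 - 5*u - 24)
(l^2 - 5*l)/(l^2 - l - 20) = l/(l + 4)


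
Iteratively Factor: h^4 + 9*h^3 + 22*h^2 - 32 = (h + 2)*(h^3 + 7*h^2 + 8*h - 16) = (h - 1)*(h + 2)*(h^2 + 8*h + 16) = (h - 1)*(h + 2)*(h + 4)*(h + 4)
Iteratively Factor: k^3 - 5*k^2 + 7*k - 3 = (k - 3)*(k^2 - 2*k + 1) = (k - 3)*(k - 1)*(k - 1)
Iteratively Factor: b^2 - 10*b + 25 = (b - 5)*(b - 5)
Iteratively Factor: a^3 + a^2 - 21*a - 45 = (a - 5)*(a^2 + 6*a + 9) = (a - 5)*(a + 3)*(a + 3)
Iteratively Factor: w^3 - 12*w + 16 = (w - 2)*(w^2 + 2*w - 8) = (w - 2)^2*(w + 4)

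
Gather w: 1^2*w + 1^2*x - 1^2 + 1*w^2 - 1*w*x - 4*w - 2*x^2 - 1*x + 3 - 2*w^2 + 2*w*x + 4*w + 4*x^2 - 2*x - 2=-w^2 + w*(x + 1) + 2*x^2 - 2*x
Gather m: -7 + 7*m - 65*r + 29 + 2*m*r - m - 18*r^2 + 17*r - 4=m*(2*r + 6) - 18*r^2 - 48*r + 18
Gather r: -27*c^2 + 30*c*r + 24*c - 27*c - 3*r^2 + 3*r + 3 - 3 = -27*c^2 - 3*c - 3*r^2 + r*(30*c + 3)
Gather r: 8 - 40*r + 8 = 16 - 40*r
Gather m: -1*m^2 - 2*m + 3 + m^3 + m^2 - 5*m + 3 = m^3 - 7*m + 6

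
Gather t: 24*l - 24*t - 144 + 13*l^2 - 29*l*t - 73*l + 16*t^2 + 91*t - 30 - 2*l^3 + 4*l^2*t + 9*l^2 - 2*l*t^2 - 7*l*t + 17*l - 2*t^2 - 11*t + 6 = -2*l^3 + 22*l^2 - 32*l + t^2*(14 - 2*l) + t*(4*l^2 - 36*l + 56) - 168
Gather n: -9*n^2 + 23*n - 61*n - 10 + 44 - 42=-9*n^2 - 38*n - 8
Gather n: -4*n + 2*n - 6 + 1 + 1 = -2*n - 4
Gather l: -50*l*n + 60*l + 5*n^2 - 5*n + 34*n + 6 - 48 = l*(60 - 50*n) + 5*n^2 + 29*n - 42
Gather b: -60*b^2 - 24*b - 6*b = -60*b^2 - 30*b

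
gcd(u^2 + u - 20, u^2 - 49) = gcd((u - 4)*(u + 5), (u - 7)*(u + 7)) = 1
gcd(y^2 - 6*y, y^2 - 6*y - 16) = 1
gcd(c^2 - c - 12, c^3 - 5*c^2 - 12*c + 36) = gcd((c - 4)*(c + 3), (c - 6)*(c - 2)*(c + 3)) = c + 3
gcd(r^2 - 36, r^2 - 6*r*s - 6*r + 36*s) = r - 6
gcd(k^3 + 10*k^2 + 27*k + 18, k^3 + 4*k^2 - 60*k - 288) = k + 6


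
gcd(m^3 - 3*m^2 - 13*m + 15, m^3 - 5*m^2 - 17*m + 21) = m^2 + 2*m - 3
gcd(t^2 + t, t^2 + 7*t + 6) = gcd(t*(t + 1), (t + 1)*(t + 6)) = t + 1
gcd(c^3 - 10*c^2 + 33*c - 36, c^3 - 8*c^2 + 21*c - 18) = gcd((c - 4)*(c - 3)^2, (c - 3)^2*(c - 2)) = c^2 - 6*c + 9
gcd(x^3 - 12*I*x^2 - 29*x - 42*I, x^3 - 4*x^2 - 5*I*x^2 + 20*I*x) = 1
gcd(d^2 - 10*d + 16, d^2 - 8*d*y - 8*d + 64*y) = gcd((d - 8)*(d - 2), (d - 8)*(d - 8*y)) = d - 8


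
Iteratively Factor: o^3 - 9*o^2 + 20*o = (o - 5)*(o^2 - 4*o) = o*(o - 5)*(o - 4)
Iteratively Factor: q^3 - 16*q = (q + 4)*(q^2 - 4*q) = q*(q + 4)*(q - 4)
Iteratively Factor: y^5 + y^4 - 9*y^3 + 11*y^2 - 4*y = (y)*(y^4 + y^3 - 9*y^2 + 11*y - 4) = y*(y - 1)*(y^3 + 2*y^2 - 7*y + 4) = y*(y - 1)^2*(y^2 + 3*y - 4) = y*(y - 1)^2*(y + 4)*(y - 1)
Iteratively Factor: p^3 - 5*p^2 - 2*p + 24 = (p - 4)*(p^2 - p - 6) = (p - 4)*(p + 2)*(p - 3)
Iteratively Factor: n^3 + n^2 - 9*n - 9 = (n + 1)*(n^2 - 9) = (n - 3)*(n + 1)*(n + 3)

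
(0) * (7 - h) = 0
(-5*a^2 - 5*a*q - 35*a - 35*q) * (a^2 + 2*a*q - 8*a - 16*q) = -5*a^4 - 15*a^3*q + 5*a^3 - 10*a^2*q^2 + 15*a^2*q + 280*a^2 + 10*a*q^2 + 840*a*q + 560*q^2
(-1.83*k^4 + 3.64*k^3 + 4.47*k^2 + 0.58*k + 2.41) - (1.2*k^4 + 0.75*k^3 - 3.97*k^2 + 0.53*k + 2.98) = -3.03*k^4 + 2.89*k^3 + 8.44*k^2 + 0.0499999999999999*k - 0.57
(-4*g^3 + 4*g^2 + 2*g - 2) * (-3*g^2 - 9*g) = 12*g^5 + 24*g^4 - 42*g^3 - 12*g^2 + 18*g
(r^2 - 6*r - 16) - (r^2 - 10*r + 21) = 4*r - 37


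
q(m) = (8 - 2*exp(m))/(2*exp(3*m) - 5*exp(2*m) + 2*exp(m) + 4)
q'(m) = (8 - 2*exp(m))*(-6*exp(3*m) + 10*exp(2*m) - 2*exp(m))/(2*exp(3*m) - 5*exp(2*m) + 2*exp(m) + 4)^2 - 2*exp(m)/(2*exp(3*m) - 5*exp(2*m) + 2*exp(m) + 4)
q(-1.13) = 1.75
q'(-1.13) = -0.07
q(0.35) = 2.08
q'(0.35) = -1.01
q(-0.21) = 1.88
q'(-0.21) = 0.49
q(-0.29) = 1.84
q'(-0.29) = 0.40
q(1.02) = 0.18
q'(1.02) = -1.14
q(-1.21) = 1.76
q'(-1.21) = -0.09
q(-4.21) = 1.98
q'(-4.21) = -0.02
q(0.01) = 2.01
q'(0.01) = 0.67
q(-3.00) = 1.93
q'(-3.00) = -0.06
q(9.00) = 0.00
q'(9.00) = 0.00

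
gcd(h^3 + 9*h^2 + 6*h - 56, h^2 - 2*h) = h - 2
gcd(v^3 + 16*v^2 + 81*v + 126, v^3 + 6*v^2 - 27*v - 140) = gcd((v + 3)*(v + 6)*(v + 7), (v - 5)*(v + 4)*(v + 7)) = v + 7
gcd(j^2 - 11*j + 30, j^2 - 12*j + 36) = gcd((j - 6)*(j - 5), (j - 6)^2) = j - 6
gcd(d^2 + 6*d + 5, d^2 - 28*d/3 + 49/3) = 1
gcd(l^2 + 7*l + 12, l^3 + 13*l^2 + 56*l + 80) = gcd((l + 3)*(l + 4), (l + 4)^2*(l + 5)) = l + 4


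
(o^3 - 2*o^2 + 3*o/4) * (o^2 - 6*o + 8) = o^5 - 8*o^4 + 83*o^3/4 - 41*o^2/2 + 6*o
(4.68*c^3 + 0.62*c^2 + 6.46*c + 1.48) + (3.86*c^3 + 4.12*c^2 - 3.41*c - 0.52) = 8.54*c^3 + 4.74*c^2 + 3.05*c + 0.96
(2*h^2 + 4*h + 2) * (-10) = -20*h^2 - 40*h - 20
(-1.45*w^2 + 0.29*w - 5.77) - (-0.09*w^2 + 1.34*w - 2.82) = -1.36*w^2 - 1.05*w - 2.95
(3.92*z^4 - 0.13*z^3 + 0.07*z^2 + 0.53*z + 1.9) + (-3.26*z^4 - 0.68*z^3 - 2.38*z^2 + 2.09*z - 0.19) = 0.66*z^4 - 0.81*z^3 - 2.31*z^2 + 2.62*z + 1.71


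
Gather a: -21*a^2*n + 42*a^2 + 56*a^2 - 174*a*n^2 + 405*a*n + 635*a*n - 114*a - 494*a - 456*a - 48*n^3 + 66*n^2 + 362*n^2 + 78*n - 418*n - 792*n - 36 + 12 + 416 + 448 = a^2*(98 - 21*n) + a*(-174*n^2 + 1040*n - 1064) - 48*n^3 + 428*n^2 - 1132*n + 840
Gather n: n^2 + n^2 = 2*n^2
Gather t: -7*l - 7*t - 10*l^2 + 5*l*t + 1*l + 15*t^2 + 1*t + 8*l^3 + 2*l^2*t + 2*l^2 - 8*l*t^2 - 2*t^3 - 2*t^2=8*l^3 - 8*l^2 - 6*l - 2*t^3 + t^2*(13 - 8*l) + t*(2*l^2 + 5*l - 6)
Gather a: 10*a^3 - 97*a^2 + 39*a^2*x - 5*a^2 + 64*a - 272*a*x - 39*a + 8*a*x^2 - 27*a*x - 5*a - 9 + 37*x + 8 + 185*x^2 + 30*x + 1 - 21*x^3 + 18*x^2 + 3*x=10*a^3 + a^2*(39*x - 102) + a*(8*x^2 - 299*x + 20) - 21*x^3 + 203*x^2 + 70*x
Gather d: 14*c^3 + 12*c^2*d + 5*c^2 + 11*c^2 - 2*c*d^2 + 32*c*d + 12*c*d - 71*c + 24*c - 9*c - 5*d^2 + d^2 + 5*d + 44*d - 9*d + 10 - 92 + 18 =14*c^3 + 16*c^2 - 56*c + d^2*(-2*c - 4) + d*(12*c^2 + 44*c + 40) - 64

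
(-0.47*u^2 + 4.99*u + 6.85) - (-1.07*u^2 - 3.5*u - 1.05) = 0.6*u^2 + 8.49*u + 7.9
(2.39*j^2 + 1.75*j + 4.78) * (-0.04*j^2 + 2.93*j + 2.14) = -0.0956*j^4 + 6.9327*j^3 + 10.0509*j^2 + 17.7504*j + 10.2292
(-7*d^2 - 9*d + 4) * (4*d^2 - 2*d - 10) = -28*d^4 - 22*d^3 + 104*d^2 + 82*d - 40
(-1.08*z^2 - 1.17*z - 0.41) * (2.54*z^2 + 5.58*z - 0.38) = -2.7432*z^4 - 8.9982*z^3 - 7.1596*z^2 - 1.8432*z + 0.1558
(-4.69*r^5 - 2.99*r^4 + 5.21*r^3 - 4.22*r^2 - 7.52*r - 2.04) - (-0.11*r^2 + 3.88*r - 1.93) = -4.69*r^5 - 2.99*r^4 + 5.21*r^3 - 4.11*r^2 - 11.4*r - 0.11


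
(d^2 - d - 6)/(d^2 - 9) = (d + 2)/(d + 3)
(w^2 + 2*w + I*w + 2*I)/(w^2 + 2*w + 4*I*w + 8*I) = (w + I)/(w + 4*I)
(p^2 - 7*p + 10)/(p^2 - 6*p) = (p^2 - 7*p + 10)/(p*(p - 6))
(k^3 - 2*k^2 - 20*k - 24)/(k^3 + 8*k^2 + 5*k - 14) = (k^2 - 4*k - 12)/(k^2 + 6*k - 7)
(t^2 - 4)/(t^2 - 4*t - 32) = (4 - t^2)/(-t^2 + 4*t + 32)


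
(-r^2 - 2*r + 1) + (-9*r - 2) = -r^2 - 11*r - 1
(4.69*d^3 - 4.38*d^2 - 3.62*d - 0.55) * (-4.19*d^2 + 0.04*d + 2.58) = -19.6511*d^5 + 18.5398*d^4 + 27.0928*d^3 - 9.1407*d^2 - 9.3616*d - 1.419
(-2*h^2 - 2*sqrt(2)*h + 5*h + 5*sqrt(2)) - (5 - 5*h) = -2*h^2 - 2*sqrt(2)*h + 10*h - 5 + 5*sqrt(2)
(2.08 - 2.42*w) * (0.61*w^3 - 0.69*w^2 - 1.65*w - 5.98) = -1.4762*w^4 + 2.9386*w^3 + 2.5578*w^2 + 11.0396*w - 12.4384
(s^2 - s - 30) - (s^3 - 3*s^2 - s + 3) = -s^3 + 4*s^2 - 33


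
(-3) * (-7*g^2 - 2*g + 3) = 21*g^2 + 6*g - 9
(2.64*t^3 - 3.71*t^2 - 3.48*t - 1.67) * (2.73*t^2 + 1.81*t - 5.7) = 7.2072*t^5 - 5.3499*t^4 - 31.2635*t^3 + 10.2891*t^2 + 16.8133*t + 9.519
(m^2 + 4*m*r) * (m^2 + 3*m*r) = m^4 + 7*m^3*r + 12*m^2*r^2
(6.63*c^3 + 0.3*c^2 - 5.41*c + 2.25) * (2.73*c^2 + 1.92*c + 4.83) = 18.0999*c^5 + 13.5486*c^4 + 17.8296*c^3 - 2.7957*c^2 - 21.8103*c + 10.8675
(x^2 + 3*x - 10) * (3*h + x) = 3*h*x^2 + 9*h*x - 30*h + x^3 + 3*x^2 - 10*x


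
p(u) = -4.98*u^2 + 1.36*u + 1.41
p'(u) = 1.36 - 9.96*u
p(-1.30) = -8.77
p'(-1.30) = 14.31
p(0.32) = 1.34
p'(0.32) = -1.83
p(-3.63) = -69.15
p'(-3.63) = 37.51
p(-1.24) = -7.93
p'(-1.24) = 13.71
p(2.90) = -36.53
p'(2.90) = -27.52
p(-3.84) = -77.25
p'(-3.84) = 39.61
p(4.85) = -109.14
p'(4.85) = -46.95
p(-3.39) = -60.43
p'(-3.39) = 35.12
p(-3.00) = -47.49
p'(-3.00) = 31.24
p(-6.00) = -186.03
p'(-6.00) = 61.12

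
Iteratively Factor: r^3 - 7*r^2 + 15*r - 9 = (r - 3)*(r^2 - 4*r + 3) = (r - 3)^2*(r - 1)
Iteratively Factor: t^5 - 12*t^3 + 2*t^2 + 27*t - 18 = (t - 3)*(t^4 + 3*t^3 - 3*t^2 - 7*t + 6) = (t - 3)*(t + 3)*(t^3 - 3*t + 2) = (t - 3)*(t - 1)*(t + 3)*(t^2 + t - 2) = (t - 3)*(t - 1)*(t + 2)*(t + 3)*(t - 1)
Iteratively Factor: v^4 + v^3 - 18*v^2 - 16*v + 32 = (v - 4)*(v^3 + 5*v^2 + 2*v - 8) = (v - 4)*(v + 4)*(v^2 + v - 2) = (v - 4)*(v + 2)*(v + 4)*(v - 1)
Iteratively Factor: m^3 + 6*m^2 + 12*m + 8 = (m + 2)*(m^2 + 4*m + 4) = (m + 2)^2*(m + 2)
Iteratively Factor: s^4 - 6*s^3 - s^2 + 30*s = (s - 5)*(s^3 - s^2 - 6*s) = s*(s - 5)*(s^2 - s - 6) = s*(s - 5)*(s - 3)*(s + 2)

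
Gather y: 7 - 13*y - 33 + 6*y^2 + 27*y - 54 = 6*y^2 + 14*y - 80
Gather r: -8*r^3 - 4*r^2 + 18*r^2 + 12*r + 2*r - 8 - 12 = -8*r^3 + 14*r^2 + 14*r - 20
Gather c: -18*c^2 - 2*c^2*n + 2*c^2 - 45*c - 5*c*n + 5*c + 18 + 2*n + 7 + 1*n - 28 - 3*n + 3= c^2*(-2*n - 16) + c*(-5*n - 40)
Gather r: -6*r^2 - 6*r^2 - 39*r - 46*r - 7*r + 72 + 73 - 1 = -12*r^2 - 92*r + 144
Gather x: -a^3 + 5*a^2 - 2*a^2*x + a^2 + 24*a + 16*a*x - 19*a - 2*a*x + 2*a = -a^3 + 6*a^2 + 7*a + x*(-2*a^2 + 14*a)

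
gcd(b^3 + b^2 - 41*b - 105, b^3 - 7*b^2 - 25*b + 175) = b^2 - 2*b - 35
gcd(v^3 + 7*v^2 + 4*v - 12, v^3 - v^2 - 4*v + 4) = v^2 + v - 2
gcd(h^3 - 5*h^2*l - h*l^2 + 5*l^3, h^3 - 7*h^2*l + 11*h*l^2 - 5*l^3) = h^2 - 6*h*l + 5*l^2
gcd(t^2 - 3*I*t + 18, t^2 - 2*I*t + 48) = 1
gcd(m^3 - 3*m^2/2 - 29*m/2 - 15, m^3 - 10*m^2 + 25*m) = m - 5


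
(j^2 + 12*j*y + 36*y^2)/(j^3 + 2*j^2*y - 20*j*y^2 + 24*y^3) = (j + 6*y)/(j^2 - 4*j*y + 4*y^2)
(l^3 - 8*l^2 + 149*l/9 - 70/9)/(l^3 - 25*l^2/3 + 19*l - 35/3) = (l - 2/3)/(l - 1)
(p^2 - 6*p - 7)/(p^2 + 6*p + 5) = (p - 7)/(p + 5)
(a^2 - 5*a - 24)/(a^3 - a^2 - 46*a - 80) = (a + 3)/(a^2 + 7*a + 10)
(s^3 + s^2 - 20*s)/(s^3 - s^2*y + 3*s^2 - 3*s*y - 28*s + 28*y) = s*(-s - 5)/(-s^2 + s*y - 7*s + 7*y)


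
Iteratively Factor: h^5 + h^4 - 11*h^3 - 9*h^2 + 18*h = (h + 3)*(h^4 - 2*h^3 - 5*h^2 + 6*h) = (h - 3)*(h + 3)*(h^3 + h^2 - 2*h) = (h - 3)*(h - 1)*(h + 3)*(h^2 + 2*h) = h*(h - 3)*(h - 1)*(h + 3)*(h + 2)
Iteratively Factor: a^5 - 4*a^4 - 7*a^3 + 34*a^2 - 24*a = (a - 2)*(a^4 - 2*a^3 - 11*a^2 + 12*a) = (a - 4)*(a - 2)*(a^3 + 2*a^2 - 3*a) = (a - 4)*(a - 2)*(a - 1)*(a^2 + 3*a) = a*(a - 4)*(a - 2)*(a - 1)*(a + 3)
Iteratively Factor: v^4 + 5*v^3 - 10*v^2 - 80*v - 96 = (v + 4)*(v^3 + v^2 - 14*v - 24) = (v + 2)*(v + 4)*(v^2 - v - 12) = (v + 2)*(v + 3)*(v + 4)*(v - 4)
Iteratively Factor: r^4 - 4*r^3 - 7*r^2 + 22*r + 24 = (r - 4)*(r^3 - 7*r - 6) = (r - 4)*(r - 3)*(r^2 + 3*r + 2) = (r - 4)*(r - 3)*(r + 2)*(r + 1)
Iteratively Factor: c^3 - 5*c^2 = (c - 5)*(c^2) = c*(c - 5)*(c)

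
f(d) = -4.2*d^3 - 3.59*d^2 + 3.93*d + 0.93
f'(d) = -12.6*d^2 - 7.18*d + 3.93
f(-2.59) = 39.64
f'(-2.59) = -62.00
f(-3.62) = 138.90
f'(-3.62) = -135.19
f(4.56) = -454.04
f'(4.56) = -290.81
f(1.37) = -11.22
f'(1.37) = -29.56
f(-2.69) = 46.13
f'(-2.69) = -67.93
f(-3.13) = 82.25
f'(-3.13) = -97.04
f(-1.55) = 1.85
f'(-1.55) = -15.21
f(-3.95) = 188.24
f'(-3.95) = -164.30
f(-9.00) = 2736.57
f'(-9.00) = -952.05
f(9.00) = -3316.29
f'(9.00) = -1081.29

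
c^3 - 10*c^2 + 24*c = c*(c - 6)*(c - 4)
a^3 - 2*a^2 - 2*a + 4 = (a - 2)*(a - sqrt(2))*(a + sqrt(2))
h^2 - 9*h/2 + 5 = (h - 5/2)*(h - 2)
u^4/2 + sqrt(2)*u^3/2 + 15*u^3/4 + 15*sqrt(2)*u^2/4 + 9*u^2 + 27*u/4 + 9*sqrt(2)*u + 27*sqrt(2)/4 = (u/2 + sqrt(2)/2)*(u + 3/2)*(u + 3)^2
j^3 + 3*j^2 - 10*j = j*(j - 2)*(j + 5)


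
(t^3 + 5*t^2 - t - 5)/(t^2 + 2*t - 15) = (t^2 - 1)/(t - 3)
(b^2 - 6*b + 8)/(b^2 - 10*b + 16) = (b - 4)/(b - 8)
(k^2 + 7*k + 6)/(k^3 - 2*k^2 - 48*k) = (k + 1)/(k*(k - 8))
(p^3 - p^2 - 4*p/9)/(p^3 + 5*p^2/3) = (9*p^2 - 9*p - 4)/(3*p*(3*p + 5))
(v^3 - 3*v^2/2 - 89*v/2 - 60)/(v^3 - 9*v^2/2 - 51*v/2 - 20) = (2*v^2 + 13*v + 15)/(2*v^2 + 7*v + 5)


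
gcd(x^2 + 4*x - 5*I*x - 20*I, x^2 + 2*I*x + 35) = x - 5*I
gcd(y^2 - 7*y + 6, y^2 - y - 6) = 1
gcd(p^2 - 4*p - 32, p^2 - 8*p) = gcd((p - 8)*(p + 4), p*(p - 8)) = p - 8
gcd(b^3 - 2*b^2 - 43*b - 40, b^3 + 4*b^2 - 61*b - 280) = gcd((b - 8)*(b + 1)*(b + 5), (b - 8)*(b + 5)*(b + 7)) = b^2 - 3*b - 40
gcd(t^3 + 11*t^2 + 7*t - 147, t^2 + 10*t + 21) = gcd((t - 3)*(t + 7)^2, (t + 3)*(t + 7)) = t + 7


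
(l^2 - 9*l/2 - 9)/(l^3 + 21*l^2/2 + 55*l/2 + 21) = (l - 6)/(l^2 + 9*l + 14)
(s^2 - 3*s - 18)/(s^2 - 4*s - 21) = (s - 6)/(s - 7)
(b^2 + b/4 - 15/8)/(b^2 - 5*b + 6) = (b^2 + b/4 - 15/8)/(b^2 - 5*b + 6)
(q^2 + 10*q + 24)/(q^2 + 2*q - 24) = (q + 4)/(q - 4)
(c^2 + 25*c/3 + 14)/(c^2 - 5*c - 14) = (c^2 + 25*c/3 + 14)/(c^2 - 5*c - 14)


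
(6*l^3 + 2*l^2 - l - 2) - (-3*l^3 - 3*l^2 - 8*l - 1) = 9*l^3 + 5*l^2 + 7*l - 1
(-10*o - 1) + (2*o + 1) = -8*o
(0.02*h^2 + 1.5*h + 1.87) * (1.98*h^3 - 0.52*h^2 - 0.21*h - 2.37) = 0.0396*h^5 + 2.9596*h^4 + 2.9184*h^3 - 1.3348*h^2 - 3.9477*h - 4.4319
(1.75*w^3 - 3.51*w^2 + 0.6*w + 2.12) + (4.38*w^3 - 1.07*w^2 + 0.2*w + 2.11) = 6.13*w^3 - 4.58*w^2 + 0.8*w + 4.23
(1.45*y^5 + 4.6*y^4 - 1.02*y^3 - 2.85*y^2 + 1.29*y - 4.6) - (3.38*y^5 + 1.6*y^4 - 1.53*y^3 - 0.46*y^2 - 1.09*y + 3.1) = -1.93*y^5 + 3.0*y^4 + 0.51*y^3 - 2.39*y^2 + 2.38*y - 7.7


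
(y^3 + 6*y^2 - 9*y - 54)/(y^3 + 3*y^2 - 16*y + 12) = (y^2 - 9)/(y^2 - 3*y + 2)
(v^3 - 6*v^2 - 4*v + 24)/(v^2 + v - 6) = (v^2 - 4*v - 12)/(v + 3)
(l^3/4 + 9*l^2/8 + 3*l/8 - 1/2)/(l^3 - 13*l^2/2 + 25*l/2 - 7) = (2*l^3 + 9*l^2 + 3*l - 4)/(4*(2*l^3 - 13*l^2 + 25*l - 14))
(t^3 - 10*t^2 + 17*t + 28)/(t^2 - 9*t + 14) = (t^2 - 3*t - 4)/(t - 2)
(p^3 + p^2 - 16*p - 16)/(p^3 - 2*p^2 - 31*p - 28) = (p - 4)/(p - 7)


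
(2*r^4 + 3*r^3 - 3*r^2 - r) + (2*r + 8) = 2*r^4 + 3*r^3 - 3*r^2 + r + 8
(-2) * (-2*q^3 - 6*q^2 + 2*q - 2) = 4*q^3 + 12*q^2 - 4*q + 4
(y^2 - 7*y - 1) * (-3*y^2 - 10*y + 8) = -3*y^4 + 11*y^3 + 81*y^2 - 46*y - 8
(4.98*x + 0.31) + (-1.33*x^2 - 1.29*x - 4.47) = -1.33*x^2 + 3.69*x - 4.16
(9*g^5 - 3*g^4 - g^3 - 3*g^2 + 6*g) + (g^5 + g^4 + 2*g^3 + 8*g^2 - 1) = 10*g^5 - 2*g^4 + g^3 + 5*g^2 + 6*g - 1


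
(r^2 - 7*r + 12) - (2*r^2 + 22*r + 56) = -r^2 - 29*r - 44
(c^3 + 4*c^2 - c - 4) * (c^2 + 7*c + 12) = c^5 + 11*c^4 + 39*c^3 + 37*c^2 - 40*c - 48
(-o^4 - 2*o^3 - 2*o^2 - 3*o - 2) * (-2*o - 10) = 2*o^5 + 14*o^4 + 24*o^3 + 26*o^2 + 34*o + 20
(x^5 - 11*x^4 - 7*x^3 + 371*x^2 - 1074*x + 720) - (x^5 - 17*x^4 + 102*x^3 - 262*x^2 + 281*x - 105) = 6*x^4 - 109*x^3 + 633*x^2 - 1355*x + 825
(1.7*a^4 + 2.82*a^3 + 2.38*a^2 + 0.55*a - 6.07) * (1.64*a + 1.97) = 2.788*a^5 + 7.9738*a^4 + 9.4586*a^3 + 5.5906*a^2 - 8.8713*a - 11.9579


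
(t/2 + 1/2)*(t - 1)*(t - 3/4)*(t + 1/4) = t^4/2 - t^3/4 - 19*t^2/32 + t/4 + 3/32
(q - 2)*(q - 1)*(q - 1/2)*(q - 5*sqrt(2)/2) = q^4 - 5*sqrt(2)*q^3/2 - 7*q^3/2 + 7*q^2/2 + 35*sqrt(2)*q^2/4 - 35*sqrt(2)*q/4 - q + 5*sqrt(2)/2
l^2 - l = l*(l - 1)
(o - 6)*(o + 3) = o^2 - 3*o - 18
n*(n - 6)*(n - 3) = n^3 - 9*n^2 + 18*n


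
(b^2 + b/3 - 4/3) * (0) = 0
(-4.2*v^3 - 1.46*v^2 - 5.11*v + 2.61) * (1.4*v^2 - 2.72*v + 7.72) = -5.88*v^5 + 9.38*v^4 - 35.6068*v^3 + 6.282*v^2 - 46.5484*v + 20.1492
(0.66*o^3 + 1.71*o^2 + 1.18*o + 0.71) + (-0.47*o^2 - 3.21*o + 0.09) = 0.66*o^3 + 1.24*o^2 - 2.03*o + 0.8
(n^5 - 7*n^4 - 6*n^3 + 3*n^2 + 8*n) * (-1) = -n^5 + 7*n^4 + 6*n^3 - 3*n^2 - 8*n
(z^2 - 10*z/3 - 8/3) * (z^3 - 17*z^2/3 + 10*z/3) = z^5 - 9*z^4 + 176*z^3/9 + 4*z^2 - 80*z/9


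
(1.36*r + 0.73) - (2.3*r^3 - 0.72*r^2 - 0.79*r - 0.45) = -2.3*r^3 + 0.72*r^2 + 2.15*r + 1.18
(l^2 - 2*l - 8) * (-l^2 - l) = -l^4 + l^3 + 10*l^2 + 8*l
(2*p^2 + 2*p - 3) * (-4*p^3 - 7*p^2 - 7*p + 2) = -8*p^5 - 22*p^4 - 16*p^3 + 11*p^2 + 25*p - 6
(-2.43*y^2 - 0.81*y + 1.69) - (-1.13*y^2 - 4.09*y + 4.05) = -1.3*y^2 + 3.28*y - 2.36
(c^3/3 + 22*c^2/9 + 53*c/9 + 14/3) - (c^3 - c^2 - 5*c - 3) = -2*c^3/3 + 31*c^2/9 + 98*c/9 + 23/3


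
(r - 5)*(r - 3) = r^2 - 8*r + 15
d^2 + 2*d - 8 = (d - 2)*(d + 4)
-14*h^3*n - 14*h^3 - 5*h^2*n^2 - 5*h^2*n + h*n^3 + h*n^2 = (-7*h + n)*(2*h + n)*(h*n + h)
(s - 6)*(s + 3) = s^2 - 3*s - 18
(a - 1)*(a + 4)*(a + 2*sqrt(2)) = a^3 + 2*sqrt(2)*a^2 + 3*a^2 - 4*a + 6*sqrt(2)*a - 8*sqrt(2)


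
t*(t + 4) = t^2 + 4*t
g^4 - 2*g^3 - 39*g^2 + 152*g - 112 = (g - 4)^2*(g - 1)*(g + 7)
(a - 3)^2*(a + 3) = a^3 - 3*a^2 - 9*a + 27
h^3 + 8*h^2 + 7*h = h*(h + 1)*(h + 7)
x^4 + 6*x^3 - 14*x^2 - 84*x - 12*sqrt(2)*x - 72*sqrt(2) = (x + 6)*(x - 3*sqrt(2))*(x + sqrt(2))*(x + 2*sqrt(2))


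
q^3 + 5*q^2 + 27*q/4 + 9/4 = (q + 1/2)*(q + 3/2)*(q + 3)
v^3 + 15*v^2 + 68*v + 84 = (v + 2)*(v + 6)*(v + 7)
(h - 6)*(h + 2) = h^2 - 4*h - 12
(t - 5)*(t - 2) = t^2 - 7*t + 10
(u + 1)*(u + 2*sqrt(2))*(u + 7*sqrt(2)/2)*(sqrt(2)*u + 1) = sqrt(2)*u^4 + sqrt(2)*u^3 + 12*u^3 + 12*u^2 + 39*sqrt(2)*u^2/2 + 14*u + 39*sqrt(2)*u/2 + 14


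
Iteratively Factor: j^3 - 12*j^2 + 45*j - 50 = (j - 5)*(j^2 - 7*j + 10) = (j - 5)*(j - 2)*(j - 5)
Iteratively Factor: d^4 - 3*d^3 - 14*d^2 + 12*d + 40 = (d + 2)*(d^3 - 5*d^2 - 4*d + 20) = (d + 2)^2*(d^2 - 7*d + 10) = (d - 2)*(d + 2)^2*(d - 5)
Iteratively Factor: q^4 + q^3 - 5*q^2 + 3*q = (q)*(q^3 + q^2 - 5*q + 3) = q*(q + 3)*(q^2 - 2*q + 1) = q*(q - 1)*(q + 3)*(q - 1)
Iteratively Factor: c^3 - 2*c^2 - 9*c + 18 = (c - 3)*(c^2 + c - 6) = (c - 3)*(c + 3)*(c - 2)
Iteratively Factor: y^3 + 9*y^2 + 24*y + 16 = (y + 1)*(y^2 + 8*y + 16) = (y + 1)*(y + 4)*(y + 4)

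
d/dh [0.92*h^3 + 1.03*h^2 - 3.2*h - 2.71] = 2.76*h^2 + 2.06*h - 3.2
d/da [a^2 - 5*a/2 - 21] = 2*a - 5/2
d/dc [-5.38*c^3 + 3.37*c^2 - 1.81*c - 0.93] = -16.14*c^2 + 6.74*c - 1.81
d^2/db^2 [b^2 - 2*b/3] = 2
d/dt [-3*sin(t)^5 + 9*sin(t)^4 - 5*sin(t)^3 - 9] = 3*(-5*sin(t)^2 + 12*sin(t) - 5)*sin(t)^2*cos(t)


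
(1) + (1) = 2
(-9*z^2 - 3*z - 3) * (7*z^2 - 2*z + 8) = -63*z^4 - 3*z^3 - 87*z^2 - 18*z - 24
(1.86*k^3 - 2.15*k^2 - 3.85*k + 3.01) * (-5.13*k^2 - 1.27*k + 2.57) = -9.5418*k^5 + 8.6673*k^4 + 27.2612*k^3 - 16.0773*k^2 - 13.7172*k + 7.7357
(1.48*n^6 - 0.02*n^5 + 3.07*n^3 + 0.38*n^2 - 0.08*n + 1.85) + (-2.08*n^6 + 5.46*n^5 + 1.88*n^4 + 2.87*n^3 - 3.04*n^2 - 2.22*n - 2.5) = -0.6*n^6 + 5.44*n^5 + 1.88*n^4 + 5.94*n^3 - 2.66*n^2 - 2.3*n - 0.65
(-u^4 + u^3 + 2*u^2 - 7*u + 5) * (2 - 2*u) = 2*u^5 - 4*u^4 - 2*u^3 + 18*u^2 - 24*u + 10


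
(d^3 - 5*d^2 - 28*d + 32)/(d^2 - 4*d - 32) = d - 1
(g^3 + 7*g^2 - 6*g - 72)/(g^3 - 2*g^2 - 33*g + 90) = (g + 4)/(g - 5)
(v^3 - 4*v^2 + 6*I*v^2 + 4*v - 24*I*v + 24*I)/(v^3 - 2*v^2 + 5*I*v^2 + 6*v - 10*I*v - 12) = (v - 2)/(v - I)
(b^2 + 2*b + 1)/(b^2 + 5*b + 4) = (b + 1)/(b + 4)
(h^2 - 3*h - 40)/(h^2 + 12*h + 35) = (h - 8)/(h + 7)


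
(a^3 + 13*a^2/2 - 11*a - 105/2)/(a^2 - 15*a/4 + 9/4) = 2*(2*a^2 + 19*a + 35)/(4*a - 3)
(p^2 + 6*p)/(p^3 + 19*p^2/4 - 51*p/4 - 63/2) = 4*p/(4*p^2 - 5*p - 21)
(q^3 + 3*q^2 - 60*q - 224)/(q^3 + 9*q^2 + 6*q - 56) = (q - 8)/(q - 2)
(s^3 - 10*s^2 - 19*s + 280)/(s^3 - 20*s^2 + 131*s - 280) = (s + 5)/(s - 5)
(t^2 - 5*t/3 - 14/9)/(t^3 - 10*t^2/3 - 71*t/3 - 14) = (t - 7/3)/(t^2 - 4*t - 21)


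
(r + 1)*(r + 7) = r^2 + 8*r + 7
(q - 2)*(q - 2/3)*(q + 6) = q^3 + 10*q^2/3 - 44*q/3 + 8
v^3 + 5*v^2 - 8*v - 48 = (v - 3)*(v + 4)^2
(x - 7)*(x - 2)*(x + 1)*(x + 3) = x^4 - 5*x^3 - 19*x^2 + 29*x + 42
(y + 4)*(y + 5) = y^2 + 9*y + 20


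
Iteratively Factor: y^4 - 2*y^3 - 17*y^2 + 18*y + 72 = (y + 2)*(y^3 - 4*y^2 - 9*y + 36) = (y - 3)*(y + 2)*(y^2 - y - 12) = (y - 3)*(y + 2)*(y + 3)*(y - 4)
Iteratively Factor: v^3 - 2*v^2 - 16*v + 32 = (v - 2)*(v^2 - 16) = (v - 2)*(v + 4)*(v - 4)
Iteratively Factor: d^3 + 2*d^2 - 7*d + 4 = (d + 4)*(d^2 - 2*d + 1) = (d - 1)*(d + 4)*(d - 1)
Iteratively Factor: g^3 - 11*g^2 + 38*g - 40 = (g - 4)*(g^2 - 7*g + 10) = (g - 4)*(g - 2)*(g - 5)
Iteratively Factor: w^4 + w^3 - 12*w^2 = (w + 4)*(w^3 - 3*w^2) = w*(w + 4)*(w^2 - 3*w) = w^2*(w + 4)*(w - 3)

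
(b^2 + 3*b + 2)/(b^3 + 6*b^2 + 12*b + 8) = (b + 1)/(b^2 + 4*b + 4)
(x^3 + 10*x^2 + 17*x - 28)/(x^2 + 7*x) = x + 3 - 4/x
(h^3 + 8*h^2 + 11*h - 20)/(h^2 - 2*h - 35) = (h^2 + 3*h - 4)/(h - 7)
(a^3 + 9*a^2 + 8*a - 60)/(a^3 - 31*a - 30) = (a^2 + 4*a - 12)/(a^2 - 5*a - 6)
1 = 1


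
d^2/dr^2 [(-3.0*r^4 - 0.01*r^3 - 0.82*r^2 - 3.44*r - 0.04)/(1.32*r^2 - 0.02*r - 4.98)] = (-10.4544*r^6 + 0.4752*r^5 + 118.3176*r^4 - 16.943288*r^3 - 925.580664*r^2 - 137.160792*r - 40.513328)/(2.299968*r^6 - 0.104544*r^5 - 26.029872*r^4 + 0.788824*r^3 + 98.203608*r^2 - 1.488024*r - 123.505992)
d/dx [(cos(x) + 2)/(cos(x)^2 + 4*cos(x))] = (sin(x) + 8*sin(x)/cos(x)^2 + 4*tan(x))/(cos(x) + 4)^2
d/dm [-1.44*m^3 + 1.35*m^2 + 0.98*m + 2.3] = -4.32*m^2 + 2.7*m + 0.98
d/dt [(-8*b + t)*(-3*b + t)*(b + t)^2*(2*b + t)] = 98*b^4 + 86*b^3*t - 45*b^2*t^2 - 28*b*t^3 + 5*t^4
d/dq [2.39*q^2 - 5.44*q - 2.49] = 4.78*q - 5.44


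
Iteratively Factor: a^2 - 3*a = (a - 3)*(a)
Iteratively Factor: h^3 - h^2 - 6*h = (h)*(h^2 - h - 6) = h*(h - 3)*(h + 2)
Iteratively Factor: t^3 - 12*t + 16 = (t + 4)*(t^2 - 4*t + 4) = (t - 2)*(t + 4)*(t - 2)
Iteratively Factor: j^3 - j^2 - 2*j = (j - 2)*(j^2 + j) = j*(j - 2)*(j + 1)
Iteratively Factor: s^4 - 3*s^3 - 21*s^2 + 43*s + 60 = (s - 5)*(s^3 + 2*s^2 - 11*s - 12) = (s - 5)*(s - 3)*(s^2 + 5*s + 4) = (s - 5)*(s - 3)*(s + 4)*(s + 1)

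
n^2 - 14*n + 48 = (n - 8)*(n - 6)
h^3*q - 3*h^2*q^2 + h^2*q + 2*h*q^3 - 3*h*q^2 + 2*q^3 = (h - 2*q)*(h - q)*(h*q + q)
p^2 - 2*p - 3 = (p - 3)*(p + 1)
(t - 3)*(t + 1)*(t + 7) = t^3 + 5*t^2 - 17*t - 21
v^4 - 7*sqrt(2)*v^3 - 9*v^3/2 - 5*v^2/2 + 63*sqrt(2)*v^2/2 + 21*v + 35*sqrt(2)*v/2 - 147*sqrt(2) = (v - 7/2)*(v - 3)*(v + 2)*(v - 7*sqrt(2))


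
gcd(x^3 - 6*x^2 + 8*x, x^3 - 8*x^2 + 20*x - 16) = x^2 - 6*x + 8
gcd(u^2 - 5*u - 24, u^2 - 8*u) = u - 8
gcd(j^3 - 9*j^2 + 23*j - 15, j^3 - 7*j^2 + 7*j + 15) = j^2 - 8*j + 15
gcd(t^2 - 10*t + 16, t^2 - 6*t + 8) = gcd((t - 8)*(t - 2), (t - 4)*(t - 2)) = t - 2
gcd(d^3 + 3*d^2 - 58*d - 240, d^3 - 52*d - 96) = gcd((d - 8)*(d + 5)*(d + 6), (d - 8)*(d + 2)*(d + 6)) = d^2 - 2*d - 48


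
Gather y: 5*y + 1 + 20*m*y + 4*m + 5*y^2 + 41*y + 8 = 4*m + 5*y^2 + y*(20*m + 46) + 9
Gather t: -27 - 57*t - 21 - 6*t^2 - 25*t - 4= -6*t^2 - 82*t - 52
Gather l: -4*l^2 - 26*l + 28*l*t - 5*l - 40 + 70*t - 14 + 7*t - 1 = -4*l^2 + l*(28*t - 31) + 77*t - 55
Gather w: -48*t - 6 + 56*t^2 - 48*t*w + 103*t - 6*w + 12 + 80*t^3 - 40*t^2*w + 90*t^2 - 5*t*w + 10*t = 80*t^3 + 146*t^2 + 65*t + w*(-40*t^2 - 53*t - 6) + 6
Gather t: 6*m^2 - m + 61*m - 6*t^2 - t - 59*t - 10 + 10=6*m^2 + 60*m - 6*t^2 - 60*t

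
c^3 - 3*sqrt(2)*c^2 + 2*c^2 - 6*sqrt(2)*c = c*(c + 2)*(c - 3*sqrt(2))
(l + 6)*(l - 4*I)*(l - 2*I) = l^3 + 6*l^2 - 6*I*l^2 - 8*l - 36*I*l - 48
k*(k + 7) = k^2 + 7*k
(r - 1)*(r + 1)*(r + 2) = r^3 + 2*r^2 - r - 2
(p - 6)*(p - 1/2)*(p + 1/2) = p^3 - 6*p^2 - p/4 + 3/2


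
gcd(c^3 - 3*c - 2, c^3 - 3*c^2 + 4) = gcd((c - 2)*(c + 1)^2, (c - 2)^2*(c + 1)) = c^2 - c - 2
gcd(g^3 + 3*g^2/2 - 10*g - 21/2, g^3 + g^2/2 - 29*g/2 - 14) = g^2 + 9*g/2 + 7/2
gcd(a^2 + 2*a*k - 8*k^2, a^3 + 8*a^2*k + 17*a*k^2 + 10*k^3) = 1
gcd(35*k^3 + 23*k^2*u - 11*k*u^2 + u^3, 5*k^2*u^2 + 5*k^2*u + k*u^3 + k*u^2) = 1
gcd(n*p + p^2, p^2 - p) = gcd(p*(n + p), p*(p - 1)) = p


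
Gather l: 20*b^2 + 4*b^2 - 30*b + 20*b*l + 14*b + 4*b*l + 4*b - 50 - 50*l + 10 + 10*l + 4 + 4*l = 24*b^2 - 12*b + l*(24*b - 36) - 36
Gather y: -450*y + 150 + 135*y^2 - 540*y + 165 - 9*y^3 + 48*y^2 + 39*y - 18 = -9*y^3 + 183*y^2 - 951*y + 297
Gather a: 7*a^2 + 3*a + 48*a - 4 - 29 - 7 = 7*a^2 + 51*a - 40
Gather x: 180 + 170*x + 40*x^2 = 40*x^2 + 170*x + 180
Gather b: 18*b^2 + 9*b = 18*b^2 + 9*b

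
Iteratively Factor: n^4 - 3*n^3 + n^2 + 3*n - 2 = (n - 1)*(n^3 - 2*n^2 - n + 2) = (n - 1)^2*(n^2 - n - 2) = (n - 1)^2*(n + 1)*(n - 2)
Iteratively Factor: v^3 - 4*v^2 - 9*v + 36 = (v - 3)*(v^2 - v - 12) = (v - 4)*(v - 3)*(v + 3)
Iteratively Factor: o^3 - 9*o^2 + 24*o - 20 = (o - 2)*(o^2 - 7*o + 10) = (o - 5)*(o - 2)*(o - 2)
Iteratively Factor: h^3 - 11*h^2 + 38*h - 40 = (h - 2)*(h^2 - 9*h + 20) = (h - 5)*(h - 2)*(h - 4)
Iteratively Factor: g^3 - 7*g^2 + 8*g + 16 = (g + 1)*(g^2 - 8*g + 16) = (g - 4)*(g + 1)*(g - 4)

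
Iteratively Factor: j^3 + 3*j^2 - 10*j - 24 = (j + 2)*(j^2 + j - 12) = (j - 3)*(j + 2)*(j + 4)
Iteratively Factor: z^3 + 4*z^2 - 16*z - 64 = (z + 4)*(z^2 - 16) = (z - 4)*(z + 4)*(z + 4)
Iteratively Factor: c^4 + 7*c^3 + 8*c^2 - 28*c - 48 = (c + 3)*(c^3 + 4*c^2 - 4*c - 16) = (c + 3)*(c + 4)*(c^2 - 4) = (c - 2)*(c + 3)*(c + 4)*(c + 2)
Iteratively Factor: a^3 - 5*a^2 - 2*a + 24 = (a - 4)*(a^2 - a - 6) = (a - 4)*(a - 3)*(a + 2)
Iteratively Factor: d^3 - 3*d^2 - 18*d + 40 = (d - 2)*(d^2 - d - 20) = (d - 5)*(d - 2)*(d + 4)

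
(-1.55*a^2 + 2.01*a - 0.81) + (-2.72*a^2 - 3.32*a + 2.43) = -4.27*a^2 - 1.31*a + 1.62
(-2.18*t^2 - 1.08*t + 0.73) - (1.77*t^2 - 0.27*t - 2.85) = -3.95*t^2 - 0.81*t + 3.58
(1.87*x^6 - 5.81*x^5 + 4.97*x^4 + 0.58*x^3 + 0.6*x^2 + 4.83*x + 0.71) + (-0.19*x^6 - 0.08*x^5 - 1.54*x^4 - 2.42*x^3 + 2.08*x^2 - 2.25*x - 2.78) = 1.68*x^6 - 5.89*x^5 + 3.43*x^4 - 1.84*x^3 + 2.68*x^2 + 2.58*x - 2.07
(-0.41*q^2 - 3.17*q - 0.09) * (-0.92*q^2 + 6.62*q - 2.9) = 0.3772*q^4 + 0.2022*q^3 - 19.7136*q^2 + 8.5972*q + 0.261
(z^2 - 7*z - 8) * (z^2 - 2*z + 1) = z^4 - 9*z^3 + 7*z^2 + 9*z - 8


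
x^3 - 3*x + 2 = (x - 1)^2*(x + 2)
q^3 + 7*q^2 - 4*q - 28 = (q - 2)*(q + 2)*(q + 7)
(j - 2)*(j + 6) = j^2 + 4*j - 12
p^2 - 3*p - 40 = (p - 8)*(p + 5)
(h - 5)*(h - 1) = h^2 - 6*h + 5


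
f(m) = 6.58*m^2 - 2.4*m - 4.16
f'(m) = 13.16*m - 2.4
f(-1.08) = 6.11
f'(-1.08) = -16.61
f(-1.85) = 22.80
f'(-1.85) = -26.75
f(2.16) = 21.36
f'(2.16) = 26.03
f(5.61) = 189.46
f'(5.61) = 71.43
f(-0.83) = 2.36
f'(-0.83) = -13.32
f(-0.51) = -1.22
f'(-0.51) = -9.11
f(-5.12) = 180.62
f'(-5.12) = -69.78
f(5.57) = 186.62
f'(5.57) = 70.90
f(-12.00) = 972.16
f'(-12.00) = -160.32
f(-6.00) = 247.12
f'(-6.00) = -81.36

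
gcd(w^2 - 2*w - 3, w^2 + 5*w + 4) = w + 1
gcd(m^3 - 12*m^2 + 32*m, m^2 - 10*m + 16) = m - 8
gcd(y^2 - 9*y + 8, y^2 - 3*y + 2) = y - 1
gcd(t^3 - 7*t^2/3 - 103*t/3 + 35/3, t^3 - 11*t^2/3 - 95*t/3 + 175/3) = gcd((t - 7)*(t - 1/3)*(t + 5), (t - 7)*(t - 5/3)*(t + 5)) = t^2 - 2*t - 35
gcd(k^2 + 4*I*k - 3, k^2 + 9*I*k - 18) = k + 3*I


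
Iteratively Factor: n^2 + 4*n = (n + 4)*(n)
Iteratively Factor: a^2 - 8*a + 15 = (a - 3)*(a - 5)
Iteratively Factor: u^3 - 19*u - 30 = (u - 5)*(u^2 + 5*u + 6) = (u - 5)*(u + 3)*(u + 2)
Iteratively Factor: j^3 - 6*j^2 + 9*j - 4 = (j - 4)*(j^2 - 2*j + 1) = (j - 4)*(j - 1)*(j - 1)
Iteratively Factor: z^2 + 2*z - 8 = (z + 4)*(z - 2)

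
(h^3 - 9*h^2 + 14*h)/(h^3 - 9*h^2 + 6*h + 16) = h*(h - 7)/(h^2 - 7*h - 8)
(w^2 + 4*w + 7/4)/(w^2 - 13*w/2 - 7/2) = (w + 7/2)/(w - 7)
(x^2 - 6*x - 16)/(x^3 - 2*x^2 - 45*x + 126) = (x^2 - 6*x - 16)/(x^3 - 2*x^2 - 45*x + 126)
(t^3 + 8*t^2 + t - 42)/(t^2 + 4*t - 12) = (t^2 + 10*t + 21)/(t + 6)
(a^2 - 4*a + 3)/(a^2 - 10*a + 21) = (a - 1)/(a - 7)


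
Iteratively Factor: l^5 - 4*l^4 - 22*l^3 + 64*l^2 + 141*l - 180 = (l + 3)*(l^4 - 7*l^3 - l^2 + 67*l - 60) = (l - 5)*(l + 3)*(l^3 - 2*l^2 - 11*l + 12) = (l - 5)*(l - 4)*(l + 3)*(l^2 + 2*l - 3) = (l - 5)*(l - 4)*(l + 3)^2*(l - 1)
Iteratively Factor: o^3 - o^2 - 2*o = (o + 1)*(o^2 - 2*o) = (o - 2)*(o + 1)*(o)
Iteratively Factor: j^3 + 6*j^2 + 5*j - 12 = (j + 3)*(j^2 + 3*j - 4) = (j + 3)*(j + 4)*(j - 1)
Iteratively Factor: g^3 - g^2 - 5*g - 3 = (g + 1)*(g^2 - 2*g - 3) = (g + 1)^2*(g - 3)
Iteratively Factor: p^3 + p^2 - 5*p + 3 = (p - 1)*(p^2 + 2*p - 3) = (p - 1)*(p + 3)*(p - 1)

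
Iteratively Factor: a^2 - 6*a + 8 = (a - 4)*(a - 2)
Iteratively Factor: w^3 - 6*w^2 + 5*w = (w - 1)*(w^2 - 5*w) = (w - 5)*(w - 1)*(w)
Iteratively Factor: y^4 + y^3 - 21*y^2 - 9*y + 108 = (y - 3)*(y^3 + 4*y^2 - 9*y - 36) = (y - 3)^2*(y^2 + 7*y + 12) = (y - 3)^2*(y + 3)*(y + 4)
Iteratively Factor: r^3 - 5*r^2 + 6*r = (r - 2)*(r^2 - 3*r) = r*(r - 2)*(r - 3)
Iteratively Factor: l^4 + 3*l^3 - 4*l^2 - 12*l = (l)*(l^3 + 3*l^2 - 4*l - 12) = l*(l + 2)*(l^2 + l - 6) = l*(l + 2)*(l + 3)*(l - 2)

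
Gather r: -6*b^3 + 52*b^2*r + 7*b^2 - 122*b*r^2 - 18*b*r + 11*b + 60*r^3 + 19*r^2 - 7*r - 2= -6*b^3 + 7*b^2 + 11*b + 60*r^3 + r^2*(19 - 122*b) + r*(52*b^2 - 18*b - 7) - 2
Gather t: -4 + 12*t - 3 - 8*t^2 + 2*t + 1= -8*t^2 + 14*t - 6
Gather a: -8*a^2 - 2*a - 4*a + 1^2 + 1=-8*a^2 - 6*a + 2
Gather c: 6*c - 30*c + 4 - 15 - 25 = -24*c - 36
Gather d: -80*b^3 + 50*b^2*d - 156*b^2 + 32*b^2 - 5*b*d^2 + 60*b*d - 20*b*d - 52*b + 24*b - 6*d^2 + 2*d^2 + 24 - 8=-80*b^3 - 124*b^2 - 28*b + d^2*(-5*b - 4) + d*(50*b^2 + 40*b) + 16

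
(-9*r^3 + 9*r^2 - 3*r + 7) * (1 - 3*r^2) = 27*r^5 - 27*r^4 - 12*r^2 - 3*r + 7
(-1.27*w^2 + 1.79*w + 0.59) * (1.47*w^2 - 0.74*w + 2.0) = -1.8669*w^4 + 3.5711*w^3 - 2.9973*w^2 + 3.1434*w + 1.18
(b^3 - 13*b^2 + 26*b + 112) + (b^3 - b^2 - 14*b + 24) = 2*b^3 - 14*b^2 + 12*b + 136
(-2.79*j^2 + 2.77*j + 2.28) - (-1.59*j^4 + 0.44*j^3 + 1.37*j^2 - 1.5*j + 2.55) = 1.59*j^4 - 0.44*j^3 - 4.16*j^2 + 4.27*j - 0.27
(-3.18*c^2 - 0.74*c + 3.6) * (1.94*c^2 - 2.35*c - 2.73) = -6.1692*c^4 + 6.0374*c^3 + 17.4044*c^2 - 6.4398*c - 9.828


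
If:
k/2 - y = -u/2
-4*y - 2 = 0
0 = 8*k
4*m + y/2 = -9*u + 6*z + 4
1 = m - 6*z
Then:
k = 0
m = 49/12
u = -1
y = -1/2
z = 37/72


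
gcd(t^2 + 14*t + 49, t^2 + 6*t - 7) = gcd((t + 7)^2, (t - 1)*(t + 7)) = t + 7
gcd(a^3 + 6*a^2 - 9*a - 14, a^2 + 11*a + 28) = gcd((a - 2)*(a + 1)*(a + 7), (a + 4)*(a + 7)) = a + 7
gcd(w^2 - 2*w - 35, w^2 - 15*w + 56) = w - 7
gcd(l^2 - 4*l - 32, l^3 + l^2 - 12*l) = l + 4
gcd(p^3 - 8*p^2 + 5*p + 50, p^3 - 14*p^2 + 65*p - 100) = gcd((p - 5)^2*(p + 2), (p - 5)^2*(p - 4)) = p^2 - 10*p + 25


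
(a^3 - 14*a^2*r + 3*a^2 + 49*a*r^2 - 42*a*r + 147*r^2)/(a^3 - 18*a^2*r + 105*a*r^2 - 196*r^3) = (-a - 3)/(-a + 4*r)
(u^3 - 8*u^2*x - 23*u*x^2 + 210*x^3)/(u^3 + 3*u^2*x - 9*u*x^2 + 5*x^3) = (u^2 - 13*u*x + 42*x^2)/(u^2 - 2*u*x + x^2)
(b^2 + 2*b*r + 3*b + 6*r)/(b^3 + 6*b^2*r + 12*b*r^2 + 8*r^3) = (b + 3)/(b^2 + 4*b*r + 4*r^2)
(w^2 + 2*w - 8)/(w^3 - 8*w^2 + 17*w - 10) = (w + 4)/(w^2 - 6*w + 5)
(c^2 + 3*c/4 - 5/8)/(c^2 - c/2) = (c + 5/4)/c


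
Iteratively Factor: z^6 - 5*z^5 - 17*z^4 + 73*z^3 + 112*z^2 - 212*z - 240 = (z - 2)*(z^5 - 3*z^4 - 23*z^3 + 27*z^2 + 166*z + 120) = (z - 2)*(z + 2)*(z^4 - 5*z^3 - 13*z^2 + 53*z + 60) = (z - 4)*(z - 2)*(z + 2)*(z^3 - z^2 - 17*z - 15) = (z - 4)*(z - 2)*(z + 2)*(z + 3)*(z^2 - 4*z - 5) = (z - 4)*(z - 2)*(z + 1)*(z + 2)*(z + 3)*(z - 5)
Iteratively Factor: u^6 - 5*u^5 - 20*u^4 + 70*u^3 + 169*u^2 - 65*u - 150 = (u - 5)*(u^5 - 20*u^3 - 30*u^2 + 19*u + 30) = (u - 5)*(u + 3)*(u^4 - 3*u^3 - 11*u^2 + 3*u + 10) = (u - 5)*(u + 1)*(u + 3)*(u^3 - 4*u^2 - 7*u + 10) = (u - 5)*(u - 1)*(u + 1)*(u + 3)*(u^2 - 3*u - 10) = (u - 5)^2*(u - 1)*(u + 1)*(u + 3)*(u + 2)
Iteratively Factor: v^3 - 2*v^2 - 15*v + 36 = (v - 3)*(v^2 + v - 12) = (v - 3)*(v + 4)*(v - 3)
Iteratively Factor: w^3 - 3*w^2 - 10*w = (w - 5)*(w^2 + 2*w) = (w - 5)*(w + 2)*(w)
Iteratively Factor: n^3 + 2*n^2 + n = (n + 1)*(n^2 + n) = n*(n + 1)*(n + 1)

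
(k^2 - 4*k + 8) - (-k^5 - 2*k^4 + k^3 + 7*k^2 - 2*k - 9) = k^5 + 2*k^4 - k^3 - 6*k^2 - 2*k + 17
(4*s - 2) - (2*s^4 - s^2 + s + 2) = -2*s^4 + s^2 + 3*s - 4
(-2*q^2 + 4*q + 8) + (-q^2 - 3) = -3*q^2 + 4*q + 5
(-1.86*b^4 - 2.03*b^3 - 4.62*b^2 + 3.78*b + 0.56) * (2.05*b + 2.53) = -3.813*b^5 - 8.8673*b^4 - 14.6069*b^3 - 3.9396*b^2 + 10.7114*b + 1.4168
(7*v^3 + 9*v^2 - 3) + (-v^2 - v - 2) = 7*v^3 + 8*v^2 - v - 5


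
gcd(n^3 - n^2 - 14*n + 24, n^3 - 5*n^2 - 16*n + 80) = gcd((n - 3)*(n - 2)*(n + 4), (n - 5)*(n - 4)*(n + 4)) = n + 4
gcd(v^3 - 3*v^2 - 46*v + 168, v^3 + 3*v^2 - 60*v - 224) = v + 7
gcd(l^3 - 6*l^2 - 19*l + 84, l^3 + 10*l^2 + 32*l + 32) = l + 4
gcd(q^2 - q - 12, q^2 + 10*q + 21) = q + 3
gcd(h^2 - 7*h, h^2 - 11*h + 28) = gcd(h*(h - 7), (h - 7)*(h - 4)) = h - 7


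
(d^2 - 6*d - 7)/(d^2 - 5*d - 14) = (d + 1)/(d + 2)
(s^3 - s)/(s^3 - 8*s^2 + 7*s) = (s + 1)/(s - 7)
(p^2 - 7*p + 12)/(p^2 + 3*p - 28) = (p - 3)/(p + 7)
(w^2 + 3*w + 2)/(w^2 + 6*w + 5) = (w + 2)/(w + 5)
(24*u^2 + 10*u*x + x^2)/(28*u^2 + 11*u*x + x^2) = (6*u + x)/(7*u + x)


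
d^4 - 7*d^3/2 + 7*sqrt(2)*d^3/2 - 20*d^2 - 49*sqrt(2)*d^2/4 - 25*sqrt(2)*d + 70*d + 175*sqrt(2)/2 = (d - 7/2)*(d - 5*sqrt(2)/2)*(d + sqrt(2))*(d + 5*sqrt(2))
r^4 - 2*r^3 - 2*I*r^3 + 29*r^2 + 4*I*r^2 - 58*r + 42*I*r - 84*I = (r - 2)*(r - 7*I)*(r + 2*I)*(r + 3*I)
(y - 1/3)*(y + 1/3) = y^2 - 1/9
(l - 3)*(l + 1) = l^2 - 2*l - 3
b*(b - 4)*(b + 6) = b^3 + 2*b^2 - 24*b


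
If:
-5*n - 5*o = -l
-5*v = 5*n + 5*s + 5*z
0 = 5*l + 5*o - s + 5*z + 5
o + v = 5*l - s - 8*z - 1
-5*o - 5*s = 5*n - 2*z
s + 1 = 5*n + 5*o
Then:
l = 139/82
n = 2247/410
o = -1054/205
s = 57/82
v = -1796/205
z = 106/41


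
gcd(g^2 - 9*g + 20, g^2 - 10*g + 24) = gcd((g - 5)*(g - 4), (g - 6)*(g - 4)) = g - 4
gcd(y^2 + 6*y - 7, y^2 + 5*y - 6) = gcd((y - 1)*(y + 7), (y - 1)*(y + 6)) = y - 1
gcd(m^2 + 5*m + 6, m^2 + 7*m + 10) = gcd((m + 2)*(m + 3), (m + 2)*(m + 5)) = m + 2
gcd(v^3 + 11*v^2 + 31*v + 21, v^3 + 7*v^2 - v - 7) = v^2 + 8*v + 7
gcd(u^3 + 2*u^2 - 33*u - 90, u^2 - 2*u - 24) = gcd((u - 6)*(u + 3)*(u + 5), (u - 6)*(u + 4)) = u - 6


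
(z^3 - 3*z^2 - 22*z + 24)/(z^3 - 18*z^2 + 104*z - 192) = (z^2 + 3*z - 4)/(z^2 - 12*z + 32)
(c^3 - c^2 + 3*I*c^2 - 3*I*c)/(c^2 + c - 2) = c*(c + 3*I)/(c + 2)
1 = 1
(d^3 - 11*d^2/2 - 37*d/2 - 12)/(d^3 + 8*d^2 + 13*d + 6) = (d^2 - 13*d/2 - 12)/(d^2 + 7*d + 6)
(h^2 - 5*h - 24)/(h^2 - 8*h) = (h + 3)/h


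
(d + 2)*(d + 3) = d^2 + 5*d + 6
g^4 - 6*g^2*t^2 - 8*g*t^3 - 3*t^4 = (g - 3*t)*(g + t)^3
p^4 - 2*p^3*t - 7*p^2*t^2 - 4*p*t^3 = p*(p - 4*t)*(p + t)^2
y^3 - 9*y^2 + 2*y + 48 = (y - 8)*(y - 3)*(y + 2)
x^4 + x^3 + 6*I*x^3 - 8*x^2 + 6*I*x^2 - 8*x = x*(x + 1)*(x + 2*I)*(x + 4*I)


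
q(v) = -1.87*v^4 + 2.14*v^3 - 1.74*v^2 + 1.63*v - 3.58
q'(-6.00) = 1869.31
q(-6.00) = -2961.76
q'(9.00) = -4962.59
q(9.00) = -10838.86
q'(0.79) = -0.80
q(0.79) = -3.05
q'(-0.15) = 2.32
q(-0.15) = -3.87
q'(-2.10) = 106.52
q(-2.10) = -70.86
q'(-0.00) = 1.63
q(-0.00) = -3.58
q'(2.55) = -89.53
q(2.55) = -54.32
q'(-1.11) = 23.63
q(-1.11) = -13.30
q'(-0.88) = 14.76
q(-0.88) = -8.94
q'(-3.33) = 360.62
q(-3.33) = -337.27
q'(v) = -7.48*v^3 + 6.42*v^2 - 3.48*v + 1.63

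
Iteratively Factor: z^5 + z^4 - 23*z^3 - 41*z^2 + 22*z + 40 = (z - 5)*(z^4 + 6*z^3 + 7*z^2 - 6*z - 8) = (z - 5)*(z + 1)*(z^3 + 5*z^2 + 2*z - 8) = (z - 5)*(z + 1)*(z + 2)*(z^2 + 3*z - 4) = (z - 5)*(z + 1)*(z + 2)*(z + 4)*(z - 1)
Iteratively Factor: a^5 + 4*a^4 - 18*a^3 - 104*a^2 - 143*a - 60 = (a + 1)*(a^4 + 3*a^3 - 21*a^2 - 83*a - 60) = (a + 1)*(a + 4)*(a^3 - a^2 - 17*a - 15) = (a + 1)^2*(a + 4)*(a^2 - 2*a - 15) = (a + 1)^2*(a + 3)*(a + 4)*(a - 5)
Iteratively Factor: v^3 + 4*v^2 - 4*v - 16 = (v + 2)*(v^2 + 2*v - 8) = (v - 2)*(v + 2)*(v + 4)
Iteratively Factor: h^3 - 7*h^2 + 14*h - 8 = (h - 1)*(h^2 - 6*h + 8) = (h - 4)*(h - 1)*(h - 2)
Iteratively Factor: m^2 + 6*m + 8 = (m + 2)*(m + 4)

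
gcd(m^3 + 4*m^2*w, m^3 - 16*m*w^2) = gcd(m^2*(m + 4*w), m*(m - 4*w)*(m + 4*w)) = m^2 + 4*m*w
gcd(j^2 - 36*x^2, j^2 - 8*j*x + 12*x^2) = -j + 6*x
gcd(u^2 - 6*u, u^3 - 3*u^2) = u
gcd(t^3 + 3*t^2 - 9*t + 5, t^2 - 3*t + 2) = t - 1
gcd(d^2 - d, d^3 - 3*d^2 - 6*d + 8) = d - 1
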